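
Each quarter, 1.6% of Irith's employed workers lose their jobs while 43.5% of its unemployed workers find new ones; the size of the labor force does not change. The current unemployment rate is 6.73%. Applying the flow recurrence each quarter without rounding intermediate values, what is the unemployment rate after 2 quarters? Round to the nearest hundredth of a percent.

With a fixed labor force, u_{t+1} = u_t + s·(1−u_t) − f·u_t = u_t·(1−s−f) + s.
Here 1−s−f = 0.549 and s = 0.016.
u_1 = 0.067300 × 0.549 + 0.016 = 0.052948.
u_2 = 0.052948 × 0.549 + 0.016 = 0.045068.

Unemployment rate after two quarters ≈ 4.51%.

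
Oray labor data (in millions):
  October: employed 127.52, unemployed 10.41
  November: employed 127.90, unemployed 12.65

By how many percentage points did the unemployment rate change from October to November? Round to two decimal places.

The unemployment rate changed by +1.45 percentage points.

October: labor force = 127.52 + 10.41 = 137.93; u = 10.41/137.93 = 7.55%.
November: labor force = 127.90 + 12.65 = 140.55; u = 12.65/140.55 = 9.00%.
Change = 9.00% − 7.55% = +1.45 pp.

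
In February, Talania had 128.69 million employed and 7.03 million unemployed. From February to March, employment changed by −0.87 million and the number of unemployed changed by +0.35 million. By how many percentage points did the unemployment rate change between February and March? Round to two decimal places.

The unemployment rate changed by +0.28 percentage points.

February: labor force = 128.69 + 7.03 = 135.72; u = 7.03/135.72 = 5.18%.
March: labor force = 127.82 + 7.38 = 135.20; u = 7.38/135.20 = 5.46%.
Change = 5.46% − 5.18% = +0.28 pp.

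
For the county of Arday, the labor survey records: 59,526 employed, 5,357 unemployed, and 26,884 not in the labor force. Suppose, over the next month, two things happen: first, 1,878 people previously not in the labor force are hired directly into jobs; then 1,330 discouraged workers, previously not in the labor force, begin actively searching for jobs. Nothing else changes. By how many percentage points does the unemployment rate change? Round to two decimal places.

Initially, labor force = 59,526 + 5,357 = 64,883, so u = 5,357/64,883 = 8.26%.
After the first change, employed and labor force both rise by 1,878; unemployed unchanged → E = 61,404, U = 5,357, labor force = 66,761.
After the second change, unemployed and labor force both rise by 1,330 → E = 61,404, U = 6,687, labor force = 68,091.
New unemployment rate = 6,687 / 68,091 = 9.82%.
Change = 9.82% − 8.26% = +1.56 percentage points.

The unemployment rate changes by +1.56 percentage points.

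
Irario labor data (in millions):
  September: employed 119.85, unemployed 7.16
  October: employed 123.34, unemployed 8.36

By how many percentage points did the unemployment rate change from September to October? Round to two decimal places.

The unemployment rate changed by +0.71 percentage points.

September: labor force = 119.85 + 7.16 = 127.01; u = 7.16/127.01 = 5.64%.
October: labor force = 123.34 + 8.36 = 131.70; u = 8.36/131.70 = 6.35%.
Change = 6.35% − 5.64% = +0.71 pp.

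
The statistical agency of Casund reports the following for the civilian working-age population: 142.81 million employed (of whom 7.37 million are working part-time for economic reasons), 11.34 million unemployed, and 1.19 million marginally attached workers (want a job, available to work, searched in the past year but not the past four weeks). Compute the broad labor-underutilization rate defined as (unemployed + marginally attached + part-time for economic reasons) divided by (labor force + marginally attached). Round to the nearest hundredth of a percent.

Broad underutilization rate ≈ 12.81%.

Labor force = 142.81 + 11.34 = 154.15 million.
Numerator = 11.34 + 1.19 + 7.37 = 19.90 million.
Denominator = 154.15 + 1.19 = 155.34 million.
Broad rate = 19.90 / 155.34 = 12.81%.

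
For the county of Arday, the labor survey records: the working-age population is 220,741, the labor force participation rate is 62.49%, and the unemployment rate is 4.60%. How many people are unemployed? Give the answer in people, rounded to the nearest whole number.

About 6,345 are unemployed.

Labor force = 0.6249 × 220,741 = 137,941.
Unemployed = 0.0460 × 137,941 ≈ 6,345.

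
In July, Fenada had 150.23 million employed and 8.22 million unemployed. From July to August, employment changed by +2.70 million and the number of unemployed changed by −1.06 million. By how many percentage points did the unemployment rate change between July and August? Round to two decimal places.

The unemployment rate changed by −0.72 percentage points.

July: labor force = 150.23 + 8.22 = 158.45; u = 8.22/158.45 = 5.19%.
August: labor force = 152.93 + 7.16 = 160.09; u = 7.16/160.09 = 4.47%.
Change = 4.47% − 5.19% = −0.72 pp.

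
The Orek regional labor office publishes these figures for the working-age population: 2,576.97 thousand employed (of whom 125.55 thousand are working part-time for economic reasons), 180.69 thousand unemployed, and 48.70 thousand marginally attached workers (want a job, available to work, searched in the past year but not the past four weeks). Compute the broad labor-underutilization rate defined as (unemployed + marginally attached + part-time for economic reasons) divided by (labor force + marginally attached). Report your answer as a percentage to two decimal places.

Broad underutilization rate ≈ 12.65%.

Labor force = 2,576.97 + 180.69 = 2,757.66 thousand.
Numerator = 180.69 + 48.70 + 125.55 = 354.94 thousand.
Denominator = 2,757.66 + 48.70 = 2,806.36 thousand.
Broad rate = 354.94 / 2,806.36 = 12.65%.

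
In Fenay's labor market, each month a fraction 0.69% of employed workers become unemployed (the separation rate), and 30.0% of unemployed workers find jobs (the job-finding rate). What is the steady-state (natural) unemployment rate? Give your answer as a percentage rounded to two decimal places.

Steady-state unemployment rate ≈ 2.25%.

At steady state the flows balance: s·E = f·U, so U/(E+U) = s/(s+f).
u* = 0.69 / (0.69 + 30.0) = 0.69 / 30.69 = 2.25%.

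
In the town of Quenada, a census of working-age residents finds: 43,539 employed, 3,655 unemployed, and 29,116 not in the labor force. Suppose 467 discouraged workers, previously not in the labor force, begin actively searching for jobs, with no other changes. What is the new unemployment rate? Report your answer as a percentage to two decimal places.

New unemployment rate ≈ 8.65%.

Initially, labor force = 43,539 + 3,655 = 47,194, so u = 3,655/47,194 = 7.74%.
After the change, unemployed and labor force both rise by 467 → E = 43,539, U = 4,122, labor force = 47,661.
New unemployment rate = 4,122 / 47,661 = 8.65%.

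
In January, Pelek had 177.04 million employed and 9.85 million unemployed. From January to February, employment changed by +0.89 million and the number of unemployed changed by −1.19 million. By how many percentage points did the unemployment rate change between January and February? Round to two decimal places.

The unemployment rate changed by −0.63 percentage points.

January: labor force = 177.04 + 9.85 = 186.89; u = 9.85/186.89 = 5.27%.
February: labor force = 177.93 + 8.66 = 186.59; u = 8.66/186.59 = 4.64%.
Change = 4.64% − 5.27% = −0.63 pp.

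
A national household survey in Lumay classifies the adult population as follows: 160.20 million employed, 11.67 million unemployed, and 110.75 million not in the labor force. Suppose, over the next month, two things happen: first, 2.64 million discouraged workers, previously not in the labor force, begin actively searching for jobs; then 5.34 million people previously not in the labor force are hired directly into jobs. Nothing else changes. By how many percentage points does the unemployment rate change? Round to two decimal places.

The unemployment rate changes by +1.17 percentage points.

Initially, labor force = 160.20 + 11.67 = 171.87 million, so u = 11.67/171.87 = 6.79%.
After the first change, unemployed and labor force both rise by 2.64 → E = 160.20, U = 14.31, labor force = 174.51 million.
After the second change, employed and labor force both rise by 5.34; unemployed unchanged → E = 165.54, U = 14.31, labor force = 179.85 million.
New unemployment rate = 14.31 / 179.85 = 7.96%.
Change = 7.96% − 6.79% = +1.17 percentage points.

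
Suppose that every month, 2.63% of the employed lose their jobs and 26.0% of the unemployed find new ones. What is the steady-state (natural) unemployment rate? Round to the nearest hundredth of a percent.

At steady state the flows balance: s·E = f·U, so U/(E+U) = s/(s+f).
u* = 2.63 / (2.63 + 26.0) = 2.63 / 28.63 = 9.19%.

Steady-state unemployment rate ≈ 9.19%.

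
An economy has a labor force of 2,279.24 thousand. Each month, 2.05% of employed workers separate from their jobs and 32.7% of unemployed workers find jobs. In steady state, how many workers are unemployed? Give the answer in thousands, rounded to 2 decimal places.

About 134.46 thousand are unemployed in steady state.

Steady-state unemployment rate u* = s/(s+f) = 2.05/(2.05+32.7) = 0.058993.
Unemployed = u* × labor force = 0.058993 × 2,279.24 ≈ 134.46 thousand.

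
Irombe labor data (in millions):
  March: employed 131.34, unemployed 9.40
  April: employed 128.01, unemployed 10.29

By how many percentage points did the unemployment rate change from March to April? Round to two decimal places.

March: labor force = 131.34 + 9.40 = 140.74; u = 9.40/140.74 = 6.68%.
April: labor force = 128.01 + 10.29 = 138.30; u = 10.29/138.30 = 7.44%.
Change = 7.44% − 6.68% = +0.76 pp.

The unemployment rate changed by +0.76 percentage points.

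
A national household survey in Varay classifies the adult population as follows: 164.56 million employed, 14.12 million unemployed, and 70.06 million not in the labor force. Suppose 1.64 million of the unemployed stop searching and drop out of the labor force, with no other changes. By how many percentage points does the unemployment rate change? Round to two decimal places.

The unemployment rate changes by −0.85 percentage points.

Initially, labor force = 164.56 + 14.12 = 178.68 million, so u = 14.12/178.68 = 7.90%.
After the change, unemployed and labor force both fall by 1.64 → E = 164.56, U = 12.48, labor force = 177.04 million.
New unemployment rate = 12.48 / 177.04 = 7.05%.
Change = 7.05% − 7.90% = −0.85 percentage points.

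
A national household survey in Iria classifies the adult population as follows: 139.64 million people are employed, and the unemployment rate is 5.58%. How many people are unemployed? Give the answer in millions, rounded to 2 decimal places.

About 8.25 million are unemployed.

Let U be the number unemployed. The labor force is E + U, and U/(E+U) = 0.0558.
So U = 0.0558 × 139.64 / (1 − 0.0558) = 7.7919 / 0.9442 ≈ 8.25 million.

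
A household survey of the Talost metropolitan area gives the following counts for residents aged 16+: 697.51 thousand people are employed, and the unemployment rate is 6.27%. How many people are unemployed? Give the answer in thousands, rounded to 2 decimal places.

About 46.66 thousand are unemployed.

Let U be the number unemployed. The labor force is E + U, and U/(E+U) = 0.0627.
So U = 0.0627 × 697.51 / (1 − 0.0627) = 43.7339 / 0.9373 ≈ 46.66 thousand.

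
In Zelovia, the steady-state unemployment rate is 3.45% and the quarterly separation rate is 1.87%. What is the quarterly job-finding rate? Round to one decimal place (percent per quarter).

From u* = s/(s+f): f = s·(1−u)/u.
f = 1.87 × (1 − 0.0345) / 0.0345 = 1.8055 / 0.0345 ≈ 52.3% per quarter.

Job-finding rate ≈ 52.3% per quarter.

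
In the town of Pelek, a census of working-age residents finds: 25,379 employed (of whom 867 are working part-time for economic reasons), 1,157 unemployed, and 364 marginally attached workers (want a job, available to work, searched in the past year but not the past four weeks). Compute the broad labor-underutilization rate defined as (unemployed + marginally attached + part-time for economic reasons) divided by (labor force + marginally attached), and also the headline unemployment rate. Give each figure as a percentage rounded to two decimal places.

Labor force = 25,379 + 1,157 = 26,536.
Numerator = 1,157 + 364 + 867 = 2,388.
Denominator = 26,536 + 364 = 26,900.
Broad rate = 2,388 / 26,900 = 8.88%.
Headline unemployment rate = 1,157 / 26,536 = 4.36%.

Broad underutilization rate ≈ 8.88%; headline unemployment rate ≈ 4.36%.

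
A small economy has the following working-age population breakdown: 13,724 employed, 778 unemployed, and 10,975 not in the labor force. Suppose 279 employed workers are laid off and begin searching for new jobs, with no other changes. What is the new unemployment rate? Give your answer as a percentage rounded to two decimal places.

New unemployment rate ≈ 7.29%.

Initially, labor force = 13,724 + 778 = 14,502, so u = 778/14,502 = 5.36%.
After the change, employed falls and unemployed rises by 279; labor force unchanged → E = 13,445, U = 1,057, labor force = 14,502.
New unemployment rate = 1,057 / 14,502 = 7.29%.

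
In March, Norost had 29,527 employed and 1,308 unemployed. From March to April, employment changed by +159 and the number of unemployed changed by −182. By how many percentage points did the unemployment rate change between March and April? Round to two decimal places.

March: labor force = 29,527 + 1,308 = 30,835; u = 1,308/30,835 = 4.24%.
April: labor force = 29,686 + 1,126 = 30,812; u = 1,126/30,812 = 3.65%.
Change = 3.65% − 4.24% = −0.59 pp.

The unemployment rate changed by −0.59 percentage points.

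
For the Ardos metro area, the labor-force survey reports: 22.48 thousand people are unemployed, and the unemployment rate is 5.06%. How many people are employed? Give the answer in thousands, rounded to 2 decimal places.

About 421.79 thousand are employed.

Labor force = U / u = 22.48 / 0.0506 ≈ 444.27 thousand.
Employed = labor force − unemployed = 444.27 − 22.48 = 421.79 thousand.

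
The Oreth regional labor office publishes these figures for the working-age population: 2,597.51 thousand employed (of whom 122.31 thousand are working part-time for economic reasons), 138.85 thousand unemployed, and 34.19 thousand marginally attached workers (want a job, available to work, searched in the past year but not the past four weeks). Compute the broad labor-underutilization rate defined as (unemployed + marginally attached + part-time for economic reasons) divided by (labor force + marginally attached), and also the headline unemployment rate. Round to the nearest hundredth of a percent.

Broad underutilization rate ≈ 10.66%; headline unemployment rate ≈ 5.07%.

Labor force = 2,597.51 + 138.85 = 2,736.36 thousand.
Numerator = 138.85 + 34.19 + 122.31 = 295.35 thousand.
Denominator = 2,736.36 + 34.19 = 2,770.55 thousand.
Broad rate = 295.35 / 2,770.55 = 10.66%.
Headline unemployment rate = 138.85 / 2,736.36 = 5.07%.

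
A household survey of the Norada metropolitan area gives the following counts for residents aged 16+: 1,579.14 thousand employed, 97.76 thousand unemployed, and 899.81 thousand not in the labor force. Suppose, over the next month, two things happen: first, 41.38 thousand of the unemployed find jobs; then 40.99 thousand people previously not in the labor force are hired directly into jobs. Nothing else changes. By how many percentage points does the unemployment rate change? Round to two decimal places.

The unemployment rate changes by −2.55 percentage points.

Initially, labor force = 1,579.14 + 97.76 = 1,676.90 thousand, so u = 97.76/1,676.90 = 5.83%.
After the first change, unemployed falls and employed rises by 41.38; labor force unchanged → E = 1,620.52, U = 56.38, labor force = 1,676.90 thousand.
After the second change, employed and labor force both rise by 40.99; unemployed unchanged → E = 1,661.51, U = 56.38, labor force = 1,717.89 thousand.
New unemployment rate = 56.38 / 1,717.89 = 3.28%.
Change = 3.28% − 5.83% = −2.55 percentage points.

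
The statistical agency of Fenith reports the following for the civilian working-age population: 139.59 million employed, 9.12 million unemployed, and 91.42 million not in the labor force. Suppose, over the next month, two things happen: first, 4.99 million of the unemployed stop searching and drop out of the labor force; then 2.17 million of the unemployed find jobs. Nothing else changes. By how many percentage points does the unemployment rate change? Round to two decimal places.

The unemployment rate changes by −4.77 percentage points.

Initially, labor force = 139.59 + 9.12 = 148.71 million, so u = 9.12/148.71 = 6.13%.
After the first change, unemployed and labor force both fall by 4.99 → E = 139.59, U = 4.13, labor force = 143.72 million.
After the second change, unemployed falls and employed rises by 2.17; labor force unchanged → E = 141.76, U = 1.96, labor force = 143.72 million.
New unemployment rate = 1.96 / 143.72 = 1.36%.
Change = 1.36% − 6.13% = −4.77 percentage points.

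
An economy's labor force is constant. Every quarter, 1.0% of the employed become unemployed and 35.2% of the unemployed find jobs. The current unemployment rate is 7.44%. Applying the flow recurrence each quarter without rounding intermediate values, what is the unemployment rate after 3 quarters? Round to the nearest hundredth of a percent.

With a fixed labor force, u_{t+1} = u_t + s·(1−u_t) − f·u_t = u_t·(1−s−f) + s.
Here 1−s−f = 0.638 and s = 0.010.
u_1 = 0.074400 × 0.638 + 0.010 = 0.057467.
u_2 = 0.057467 × 0.638 + 0.010 = 0.046664.
u_3 = 0.046664 × 0.638 + 0.010 = 0.039772.

Unemployment rate after three quarters ≈ 3.98%.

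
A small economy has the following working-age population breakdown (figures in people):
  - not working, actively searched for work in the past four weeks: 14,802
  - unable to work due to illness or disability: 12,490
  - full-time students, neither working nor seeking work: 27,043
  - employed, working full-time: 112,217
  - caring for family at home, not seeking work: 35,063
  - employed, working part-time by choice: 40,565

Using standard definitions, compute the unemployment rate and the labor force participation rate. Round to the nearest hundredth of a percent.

Employed = 112,217 + 40,565 = 152,782.
Unemployed = 14,802.
Labor force = 152,782 + 14,802 = 167,584.
Not in labor force = 12,490 + 27,043 + 35,063 = 74,596 (those not working and not actively searching are outside the labor force).
Civilian working-age population = 167,584 + 74,596 = 242,180.
Unemployment rate = 14,802 / 167,584 = 8.83%.
Labor force participation rate = 167,584 / 242,180 = 69.20%.

Unemployment rate ≈ 8.83%; labor force participation rate ≈ 69.20%.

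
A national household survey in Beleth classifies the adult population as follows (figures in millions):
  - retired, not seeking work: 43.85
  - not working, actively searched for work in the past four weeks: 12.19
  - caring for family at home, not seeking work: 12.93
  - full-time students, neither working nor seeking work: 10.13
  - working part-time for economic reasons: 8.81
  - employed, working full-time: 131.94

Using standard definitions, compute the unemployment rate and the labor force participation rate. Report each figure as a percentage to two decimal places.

Unemployment rate ≈ 7.97%; labor force participation rate ≈ 69.57%.

Employed = 8.81 + 131.94 = 140.75 million (anyone who worked, including part-time for economic reasons, counts as employed).
Unemployed = 12.19 million.
Labor force = 140.75 + 12.19 = 152.94 million.
Not in labor force = 43.85 + 12.93 + 10.13 = 66.91 million (those not working and not actively searching are outside the labor force).
Civilian working-age population = 152.94 + 66.91 = 219.85 million.
Unemployment rate = 12.19 / 152.94 = 7.97%.
Labor force participation rate = 152.94 / 219.85 = 69.57%.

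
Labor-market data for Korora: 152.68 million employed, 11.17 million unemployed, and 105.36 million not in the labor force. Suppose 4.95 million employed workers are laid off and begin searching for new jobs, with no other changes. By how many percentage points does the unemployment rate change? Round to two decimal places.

Initially, labor force = 152.68 + 11.17 = 163.85 million, so u = 11.17/163.85 = 6.82%.
After the change, employed falls and unemployed rises by 4.95; labor force unchanged → E = 147.73, U = 16.12, labor force = 163.85 million.
New unemployment rate = 16.12 / 163.85 = 9.84%.
Change = 9.84% − 6.82% = +3.02 percentage points.

The unemployment rate changes by +3.02 percentage points.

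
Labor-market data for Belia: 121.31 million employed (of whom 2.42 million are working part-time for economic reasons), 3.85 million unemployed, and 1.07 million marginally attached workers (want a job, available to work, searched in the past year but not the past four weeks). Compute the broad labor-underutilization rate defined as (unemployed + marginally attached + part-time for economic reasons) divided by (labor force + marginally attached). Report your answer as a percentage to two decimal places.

Labor force = 121.31 + 3.85 = 125.16 million.
Numerator = 3.85 + 1.07 + 2.42 = 7.34 million.
Denominator = 125.16 + 1.07 = 126.23 million.
Broad rate = 7.34 / 126.23 = 5.81%.

Broad underutilization rate ≈ 5.81%.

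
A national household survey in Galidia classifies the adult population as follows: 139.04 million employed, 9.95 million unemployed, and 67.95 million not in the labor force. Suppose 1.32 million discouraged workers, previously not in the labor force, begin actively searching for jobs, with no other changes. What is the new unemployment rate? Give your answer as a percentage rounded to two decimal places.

Initially, labor force = 139.04 + 9.95 = 148.99 million, so u = 9.95/148.99 = 6.68%.
After the change, unemployed and labor force both rise by 1.32 → E = 139.04, U = 11.27, labor force = 150.31 million.
New unemployment rate = 11.27 / 150.31 = 7.50%.

New unemployment rate ≈ 7.50%.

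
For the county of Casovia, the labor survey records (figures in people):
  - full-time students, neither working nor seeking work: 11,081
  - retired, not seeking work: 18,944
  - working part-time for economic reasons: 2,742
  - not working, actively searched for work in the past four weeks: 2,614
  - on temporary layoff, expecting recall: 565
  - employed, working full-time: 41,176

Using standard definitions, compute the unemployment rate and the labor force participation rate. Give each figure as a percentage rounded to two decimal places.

Employed = 2,742 + 41,176 = 43,918 (anyone who worked, including part-time for economic reasons, counts as employed).
Unemployed = 2,614 + 565 = 3,179 (jobless and actively searching, or on temporary layoff).
Labor force = 43,918 + 3,179 = 47,097.
Not in labor force = 11,081 + 18,944 = 30,025 (those not working and not actively searching are outside the labor force).
Civilian working-age population = 47,097 + 30,025 = 77,122.
Unemployment rate = 3,179 / 47,097 = 6.75%.
Labor force participation rate = 47,097 / 77,122 = 61.07%.

Unemployment rate ≈ 6.75%; labor force participation rate ≈ 61.07%.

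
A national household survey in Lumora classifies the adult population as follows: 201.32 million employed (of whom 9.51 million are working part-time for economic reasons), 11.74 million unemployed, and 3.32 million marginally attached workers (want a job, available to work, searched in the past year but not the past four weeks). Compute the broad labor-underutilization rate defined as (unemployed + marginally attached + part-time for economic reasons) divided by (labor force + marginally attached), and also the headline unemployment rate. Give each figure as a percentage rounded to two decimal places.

Labor force = 201.32 + 11.74 = 213.06 million.
Numerator = 11.74 + 3.32 + 9.51 = 24.57 million.
Denominator = 213.06 + 3.32 = 216.38 million.
Broad rate = 24.57 / 216.38 = 11.36%.
Headline unemployment rate = 11.74 / 213.06 = 5.51%.

Broad underutilization rate ≈ 11.36%; headline unemployment rate ≈ 5.51%.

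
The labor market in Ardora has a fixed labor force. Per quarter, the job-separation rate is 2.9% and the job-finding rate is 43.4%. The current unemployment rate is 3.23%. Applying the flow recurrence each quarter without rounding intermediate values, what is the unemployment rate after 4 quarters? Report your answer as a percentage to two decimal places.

Unemployment rate after four quarters ≈ 6.01%.

With a fixed labor force, u_{t+1} = u_t + s·(1−u_t) − f·u_t = u_t·(1−s−f) + s.
Here 1−s−f = 0.537 and s = 0.029.
u_1 = 0.032300 × 0.537 + 0.029 = 0.046345.
u_2 = 0.046345 × 0.537 + 0.029 = 0.053887.
u_3 = 0.053887 × 0.537 + 0.029 = 0.057937.
u_4 = 0.057937 × 0.537 + 0.029 = 0.060112.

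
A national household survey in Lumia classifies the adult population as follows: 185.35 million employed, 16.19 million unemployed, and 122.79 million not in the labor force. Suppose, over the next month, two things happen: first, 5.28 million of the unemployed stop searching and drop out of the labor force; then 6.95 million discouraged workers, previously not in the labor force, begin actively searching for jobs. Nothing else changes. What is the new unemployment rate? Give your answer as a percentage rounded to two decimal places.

New unemployment rate ≈ 8.79%.

Initially, labor force = 185.35 + 16.19 = 201.54 million, so u = 16.19/201.54 = 8.03%.
After the first change, unemployed and labor force both fall by 5.28 → E = 185.35, U = 10.91, labor force = 196.26 million.
After the second change, unemployed and labor force both rise by 6.95 → E = 185.35, U = 17.86, labor force = 203.21 million.
New unemployment rate = 17.86 / 203.21 = 8.79%.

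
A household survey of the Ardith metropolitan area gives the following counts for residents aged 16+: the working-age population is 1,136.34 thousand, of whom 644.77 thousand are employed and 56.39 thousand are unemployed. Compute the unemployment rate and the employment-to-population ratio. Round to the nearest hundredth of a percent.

Unemployment rate ≈ 8.04%; employment-population ratio ≈ 56.74%.

Labor force = employed + unemployed = 644.77 + 56.39 = 701.16 thousand.
Unemployment rate = 56.39 / 701.16 = 8.04%.
Employment-population ratio = 644.77 / 1,136.34 = 56.74%.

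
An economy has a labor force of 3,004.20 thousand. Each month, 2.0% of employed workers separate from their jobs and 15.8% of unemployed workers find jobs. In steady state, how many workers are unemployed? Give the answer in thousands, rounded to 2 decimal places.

About 337.55 thousand are unemployed in steady state.

Steady-state unemployment rate u* = s/(s+f) = 2.0/(2.0+15.8) = 0.112360.
Unemployed = u* × labor force = 0.112360 × 3,004.20 ≈ 337.55 thousand.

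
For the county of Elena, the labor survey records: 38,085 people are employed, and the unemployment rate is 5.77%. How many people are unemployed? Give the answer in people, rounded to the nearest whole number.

About 2,332 are unemployed.

Let U be the number unemployed. The labor force is E + U, and U/(E+U) = 0.0577.
So U = 0.0577 × 38,085 / (1 − 0.0577) = 2197.50 / 0.9423 ≈ 2,332.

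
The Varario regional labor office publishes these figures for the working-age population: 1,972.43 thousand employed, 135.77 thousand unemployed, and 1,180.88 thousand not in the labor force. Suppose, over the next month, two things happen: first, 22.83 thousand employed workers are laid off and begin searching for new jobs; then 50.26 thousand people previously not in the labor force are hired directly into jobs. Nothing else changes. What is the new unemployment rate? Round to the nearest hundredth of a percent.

New unemployment rate ≈ 7.35%.

Initially, labor force = 1,972.43 + 135.77 = 2,108.20 thousand, so u = 135.77/2,108.20 = 6.44%.
After the first change, employed falls and unemployed rises by 22.83; labor force unchanged → E = 1,949.60, U = 158.60, labor force = 2,108.20 thousand.
After the second change, employed and labor force both rise by 50.26; unemployed unchanged → E = 1,999.86, U = 158.60, labor force = 2,158.46 thousand.
New unemployment rate = 158.60 / 2,158.46 = 7.35%.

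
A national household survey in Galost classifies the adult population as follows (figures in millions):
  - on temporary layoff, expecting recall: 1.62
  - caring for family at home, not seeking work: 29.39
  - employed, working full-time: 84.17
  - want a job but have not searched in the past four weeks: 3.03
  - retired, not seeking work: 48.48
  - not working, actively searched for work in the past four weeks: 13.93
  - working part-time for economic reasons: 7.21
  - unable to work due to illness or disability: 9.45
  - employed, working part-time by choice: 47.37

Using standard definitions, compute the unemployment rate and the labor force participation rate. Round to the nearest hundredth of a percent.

Employed = 84.17 + 7.21 + 47.37 = 138.75 million (anyone who worked, including part-time for economic reasons, counts as employed).
Unemployed = 1.62 + 13.93 = 15.55 million (jobless and actively searching, or on temporary layoff).
Labor force = 138.75 + 15.55 = 154.30 million.
Not in labor force = 29.39 + 3.03 + 48.48 + 9.45 = 90.35 million (those not working and not actively searching are outside the labor force — including those who want a job but have given up searching).
Civilian working-age population = 154.30 + 90.35 = 244.65 million.
Unemployment rate = 15.55 / 154.30 = 10.08%.
Labor force participation rate = 154.30 / 244.65 = 63.07%.

Unemployment rate ≈ 10.08%; labor force participation rate ≈ 63.07%.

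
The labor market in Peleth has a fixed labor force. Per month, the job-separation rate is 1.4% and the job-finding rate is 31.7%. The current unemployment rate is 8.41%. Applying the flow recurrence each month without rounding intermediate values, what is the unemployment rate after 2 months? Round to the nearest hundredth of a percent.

Unemployment rate after two months ≈ 6.10%.

With a fixed labor force, u_{t+1} = u_t + s·(1−u_t) − f·u_t = u_t·(1−s−f) + s.
Here 1−s−f = 0.669 and s = 0.014.
u_1 = 0.084100 × 0.669 + 0.014 = 0.070263.
u_2 = 0.070263 × 0.669 + 0.014 = 0.061006.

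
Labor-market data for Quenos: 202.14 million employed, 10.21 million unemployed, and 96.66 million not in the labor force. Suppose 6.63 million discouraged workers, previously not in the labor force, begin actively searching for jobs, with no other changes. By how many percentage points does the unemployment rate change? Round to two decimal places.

The unemployment rate changes by +2.88 percentage points.

Initially, labor force = 202.14 + 10.21 = 212.35 million, so u = 10.21/212.35 = 4.81%.
After the change, unemployed and labor force both rise by 6.63 → E = 202.14, U = 16.84, labor force = 218.98 million.
New unemployment rate = 16.84 / 218.98 = 7.69%.
Change = 7.69% − 4.81% = +2.88 percentage points.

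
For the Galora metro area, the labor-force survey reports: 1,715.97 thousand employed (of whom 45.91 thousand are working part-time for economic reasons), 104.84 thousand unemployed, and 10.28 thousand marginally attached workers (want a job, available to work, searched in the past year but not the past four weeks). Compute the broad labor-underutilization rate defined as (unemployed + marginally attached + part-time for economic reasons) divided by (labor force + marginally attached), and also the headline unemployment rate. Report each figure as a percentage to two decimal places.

Broad underutilization rate ≈ 8.79%; headline unemployment rate ≈ 5.76%.

Labor force = 1,715.97 + 104.84 = 1,820.81 thousand.
Numerator = 104.84 + 10.28 + 45.91 = 161.03 thousand.
Denominator = 1,820.81 + 10.28 = 1,831.09 thousand.
Broad rate = 161.03 / 1,831.09 = 8.79%.
Headline unemployment rate = 104.84 / 1,820.81 = 5.76%.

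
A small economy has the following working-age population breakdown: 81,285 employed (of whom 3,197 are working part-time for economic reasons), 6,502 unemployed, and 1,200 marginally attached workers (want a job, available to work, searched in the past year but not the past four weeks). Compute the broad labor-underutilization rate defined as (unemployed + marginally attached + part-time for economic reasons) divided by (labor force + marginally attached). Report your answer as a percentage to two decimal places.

Broad underutilization rate ≈ 12.25%.

Labor force = 81,285 + 6,502 = 87,787.
Numerator = 6,502 + 1,200 + 3,197 = 10,899.
Denominator = 87,787 + 1,200 = 88,987.
Broad rate = 10,899 / 88,987 = 12.25%.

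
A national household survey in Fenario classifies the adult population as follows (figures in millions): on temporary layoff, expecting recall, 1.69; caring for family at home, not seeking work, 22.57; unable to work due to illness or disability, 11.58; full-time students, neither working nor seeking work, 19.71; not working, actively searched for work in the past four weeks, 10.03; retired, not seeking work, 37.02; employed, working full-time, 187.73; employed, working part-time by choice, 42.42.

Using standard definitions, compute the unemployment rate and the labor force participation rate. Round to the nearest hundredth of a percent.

Unemployment rate ≈ 4.85%; labor force participation rate ≈ 72.69%.

Employed = 187.73 + 42.42 = 230.15 million.
Unemployed = 1.69 + 10.03 = 11.72 million (jobless and actively searching, or on temporary layoff).
Labor force = 230.15 + 11.72 = 241.87 million.
Not in labor force = 22.57 + 11.58 + 19.71 + 37.02 = 90.88 million (those not working and not actively searching are outside the labor force).
Civilian working-age population = 241.87 + 90.88 = 332.75 million.
Unemployment rate = 11.72 / 241.87 = 4.85%.
Labor force participation rate = 241.87 / 332.75 = 72.69%.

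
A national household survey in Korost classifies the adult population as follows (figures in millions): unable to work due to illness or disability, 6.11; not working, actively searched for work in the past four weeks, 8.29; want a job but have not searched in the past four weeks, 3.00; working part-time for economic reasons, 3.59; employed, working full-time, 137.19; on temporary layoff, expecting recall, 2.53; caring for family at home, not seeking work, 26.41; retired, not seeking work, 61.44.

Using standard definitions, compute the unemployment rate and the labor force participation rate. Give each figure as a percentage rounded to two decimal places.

Employed = 3.59 + 137.19 = 140.78 million (anyone who worked, including part-time for economic reasons, counts as employed).
Unemployed = 8.29 + 2.53 = 10.82 million (jobless and actively searching, or on temporary layoff).
Labor force = 140.78 + 10.82 = 151.60 million.
Not in labor force = 6.11 + 3.00 + 26.41 + 61.44 = 96.96 million (those not working and not actively searching are outside the labor force — including those who want a job but have given up searching).
Civilian working-age population = 151.60 + 96.96 = 248.56 million.
Unemployment rate = 10.82 / 151.60 = 7.14%.
Labor force participation rate = 151.60 / 248.56 = 60.99%.

Unemployment rate ≈ 7.14%; labor force participation rate ≈ 60.99%.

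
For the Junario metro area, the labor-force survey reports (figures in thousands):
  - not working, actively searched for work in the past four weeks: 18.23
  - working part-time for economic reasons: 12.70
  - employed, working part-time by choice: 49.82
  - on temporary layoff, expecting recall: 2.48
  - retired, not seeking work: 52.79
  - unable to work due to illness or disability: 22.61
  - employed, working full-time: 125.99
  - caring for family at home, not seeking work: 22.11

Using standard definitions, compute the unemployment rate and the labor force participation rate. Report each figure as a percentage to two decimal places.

Employed = 12.70 + 49.82 + 125.99 = 188.51 thousand (anyone who worked, including part-time for economic reasons, counts as employed).
Unemployed = 18.23 + 2.48 = 20.71 thousand (jobless and actively searching, or on temporary layoff).
Labor force = 188.51 + 20.71 = 209.22 thousand.
Not in labor force = 52.79 + 22.61 + 22.11 = 97.51 thousand (those not working and not actively searching are outside the labor force).
Civilian working-age population = 209.22 + 97.51 = 306.73 thousand.
Unemployment rate = 20.71 / 209.22 = 9.90%.
Labor force participation rate = 209.22 / 306.73 = 68.21%.

Unemployment rate ≈ 9.90%; labor force participation rate ≈ 68.21%.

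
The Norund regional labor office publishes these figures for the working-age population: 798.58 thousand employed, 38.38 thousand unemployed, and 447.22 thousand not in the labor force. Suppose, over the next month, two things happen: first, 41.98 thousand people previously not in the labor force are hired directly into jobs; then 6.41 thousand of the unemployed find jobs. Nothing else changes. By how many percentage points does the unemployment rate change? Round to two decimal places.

Initially, labor force = 798.58 + 38.38 = 836.96 thousand, so u = 38.38/836.96 = 4.59%.
After the first change, employed and labor force both rise by 41.98; unemployed unchanged → E = 840.56, U = 38.38, labor force = 878.94 thousand.
After the second change, unemployed falls and employed rises by 6.41; labor force unchanged → E = 846.97, U = 31.97, labor force = 878.94 thousand.
New unemployment rate = 31.97 / 878.94 = 3.64%.
Change = 3.64% − 4.59% = −0.95 percentage points.

The unemployment rate changes by −0.95 percentage points.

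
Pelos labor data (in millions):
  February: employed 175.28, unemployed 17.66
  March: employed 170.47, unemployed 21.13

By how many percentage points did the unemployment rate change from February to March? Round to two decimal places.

The unemployment rate changed by +1.88 percentage points.

February: labor force = 175.28 + 17.66 = 192.94; u = 17.66/192.94 = 9.15%.
March: labor force = 170.47 + 21.13 = 191.60; u = 21.13/191.60 = 11.03%.
Change = 11.03% − 9.15% = +1.88 pp.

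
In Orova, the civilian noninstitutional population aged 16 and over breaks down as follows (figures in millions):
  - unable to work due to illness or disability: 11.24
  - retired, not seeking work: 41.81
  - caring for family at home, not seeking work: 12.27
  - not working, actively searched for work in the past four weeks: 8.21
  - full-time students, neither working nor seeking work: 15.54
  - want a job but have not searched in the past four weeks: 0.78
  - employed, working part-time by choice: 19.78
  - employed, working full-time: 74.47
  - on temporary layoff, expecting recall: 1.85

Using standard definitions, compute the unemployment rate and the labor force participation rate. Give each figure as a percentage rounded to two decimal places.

Employed = 19.78 + 74.47 = 94.25 million.
Unemployed = 8.21 + 1.85 = 10.06 million (jobless and actively searching, or on temporary layoff).
Labor force = 94.25 + 10.06 = 104.31 million.
Not in labor force = 11.24 + 41.81 + 12.27 + 15.54 + 0.78 = 81.64 million (those not working and not actively searching are outside the labor force — including those who want a job but have given up searching).
Civilian working-age population = 104.31 + 81.64 = 185.95 million.
Unemployment rate = 10.06 / 104.31 = 9.64%.
Labor force participation rate = 104.31 / 185.95 = 56.10%.

Unemployment rate ≈ 9.64%; labor force participation rate ≈ 56.10%.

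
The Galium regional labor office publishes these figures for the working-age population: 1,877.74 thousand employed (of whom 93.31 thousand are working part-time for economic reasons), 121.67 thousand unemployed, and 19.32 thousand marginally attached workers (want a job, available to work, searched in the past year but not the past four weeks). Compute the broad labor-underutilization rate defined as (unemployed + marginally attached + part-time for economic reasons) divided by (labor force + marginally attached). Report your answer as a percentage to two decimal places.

Labor force = 1,877.74 + 121.67 = 1,999.41 thousand.
Numerator = 121.67 + 19.32 + 93.31 = 234.30 thousand.
Denominator = 1,999.41 + 19.32 = 2,018.73 thousand.
Broad rate = 234.30 / 2,018.73 = 11.61%.

Broad underutilization rate ≈ 11.61%.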